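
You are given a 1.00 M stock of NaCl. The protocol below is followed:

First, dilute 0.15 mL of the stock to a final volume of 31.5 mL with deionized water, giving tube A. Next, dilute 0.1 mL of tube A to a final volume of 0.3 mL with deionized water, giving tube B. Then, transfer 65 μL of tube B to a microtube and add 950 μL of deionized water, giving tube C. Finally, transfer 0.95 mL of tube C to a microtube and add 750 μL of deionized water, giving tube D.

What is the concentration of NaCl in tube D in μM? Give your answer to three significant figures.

56.8 μM

Step 1: 0.15 mL brought to 31.5 mL → factor 31.5/0.15 = 210
Step 2: 0.1 mL brought to 0.3 mL → factor 0.3/0.1 = 3
Step 3: 65 μL + 950 μL = 1015 μL total → factor 1015/65 = 15.615
Step 4: 0.95 mL + 750 μL = 1.7 mL total → factor 1.7/0.95 = 1.7895
Overall dilution factor = 210 × 3 × 15.615 × 1.7895 = 17604
Final = 1.00 M / 17604 = 5.680 × 10^-5 M = 56.8 μM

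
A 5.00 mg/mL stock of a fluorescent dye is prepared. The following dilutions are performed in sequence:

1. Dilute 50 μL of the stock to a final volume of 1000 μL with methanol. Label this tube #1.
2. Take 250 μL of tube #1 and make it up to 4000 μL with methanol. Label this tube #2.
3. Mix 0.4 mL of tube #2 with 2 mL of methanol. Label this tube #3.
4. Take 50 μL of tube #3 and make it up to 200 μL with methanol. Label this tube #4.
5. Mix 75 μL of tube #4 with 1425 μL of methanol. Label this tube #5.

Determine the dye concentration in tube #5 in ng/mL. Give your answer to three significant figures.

32.6 ng/mL

Step 1: 50 μL brought to 1000 μL → factor 1000/50 = 20
Step 2: 250 μL brought to 4000 μL → factor 4000/250 = 16
Step 3: 0.4 mL + 2 mL = 2.4 mL total → factor 2.4/0.4 = 6
Step 4: 50 μL brought to 200 μL → factor 200/50 = 4
Step 5: 75 μL + 1425 μL = 1500 μL total → factor 1500/75 = 20
Overall dilution factor = 20 × 16 × 6 × 4 × 20 = 1.536 × 10^5
Final = 5.00 mg/mL / 1.536 × 10^5 = 3.255 × 10^-5 mg/mL = 32.6 ng/mL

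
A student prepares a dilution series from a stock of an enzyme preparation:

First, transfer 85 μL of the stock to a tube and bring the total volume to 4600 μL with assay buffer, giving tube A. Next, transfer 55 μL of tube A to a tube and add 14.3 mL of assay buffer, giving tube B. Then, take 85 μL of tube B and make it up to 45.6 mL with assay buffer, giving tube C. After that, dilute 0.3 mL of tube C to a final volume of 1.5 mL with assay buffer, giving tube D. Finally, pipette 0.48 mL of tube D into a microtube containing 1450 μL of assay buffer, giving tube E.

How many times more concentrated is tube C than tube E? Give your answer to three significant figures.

20.1

Step 1: 85 μL brought to 4600 μL → factor 4600/85 = 54.118
Step 2: 55 μL + 14.3 mL = 14355 μL total → factor 14355/55 = 261
Step 3: 85 μL brought to 45.6 mL → factor 45600/85 = 536.47
Step 4: 0.3 mL brought to 1.5 mL → factor 1.5/0.3 = 5
Step 5: 0.48 mL + 1450 μL = 1.93 mL total → factor 1.93/0.48 = 4.0208
Dilution factor to tube C = 7.5775 × 10^6; to tube E = 1.5234 × 10^8
[tube C]/[tube E] = (factor to tube E)/(factor to tube C) = 1.5234 × 10^8/7.5775 × 10^6 = 20.1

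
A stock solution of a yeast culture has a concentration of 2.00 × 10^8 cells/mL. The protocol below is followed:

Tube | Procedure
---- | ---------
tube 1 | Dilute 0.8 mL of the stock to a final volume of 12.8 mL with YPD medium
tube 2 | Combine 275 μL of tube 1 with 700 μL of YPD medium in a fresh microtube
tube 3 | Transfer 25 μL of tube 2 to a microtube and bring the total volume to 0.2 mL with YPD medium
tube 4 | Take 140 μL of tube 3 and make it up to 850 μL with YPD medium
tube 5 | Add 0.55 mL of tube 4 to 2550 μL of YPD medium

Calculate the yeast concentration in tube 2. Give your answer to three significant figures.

3.53 × 10^6 cells/mL

Step 1: 0.8 mL brought to 12.8 mL → factor 12.8/0.8 = 16
Step 2: 275 μL + 700 μL = 975 μL total → factor 975/275 = 3.5455
Dilution factor through tube 2 = 16 × 3.5455 = 56.727
[tube 2] = 2.00 × 10^8 cells/mL / 56.727 = 3.53 × 10^6 cells/mL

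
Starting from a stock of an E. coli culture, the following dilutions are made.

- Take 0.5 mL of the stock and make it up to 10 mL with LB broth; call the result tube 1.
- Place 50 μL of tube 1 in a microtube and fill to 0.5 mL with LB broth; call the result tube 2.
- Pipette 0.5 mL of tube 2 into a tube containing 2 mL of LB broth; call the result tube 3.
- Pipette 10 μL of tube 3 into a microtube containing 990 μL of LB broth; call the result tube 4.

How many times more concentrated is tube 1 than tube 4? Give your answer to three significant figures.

5.00 × 10^3

Step 1: 0.5 mL brought to 10 mL → factor 10/0.5 = 20
Step 2: 50 μL brought to 0.5 mL → factor 500/50 = 10
Step 3: 0.5 mL + 2 mL = 2.5 mL total → factor 2.5/0.5 = 5
Step 4: 10 μL + 990 μL = 1000 μL total → factor 1000/10 = 100
Dilution factor to tube 1 = 20; to tube 4 = 1 × 10^5
[tube 1]/[tube 4] = (factor to tube 4)/(factor to tube 1) = 1 × 10^5/20 = 5.00 × 10^3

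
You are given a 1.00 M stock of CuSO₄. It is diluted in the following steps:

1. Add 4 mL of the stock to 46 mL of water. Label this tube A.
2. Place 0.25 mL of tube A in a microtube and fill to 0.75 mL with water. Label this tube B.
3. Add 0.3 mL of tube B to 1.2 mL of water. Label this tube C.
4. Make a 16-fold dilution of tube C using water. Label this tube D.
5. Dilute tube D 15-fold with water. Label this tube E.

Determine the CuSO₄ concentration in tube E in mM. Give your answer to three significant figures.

0.0222 mM

Step 1: 4 mL + 46 mL = 50 mL total → factor 50/4 = 12.5
Step 2: 0.25 mL brought to 0.75 mL → factor 0.75/0.25 = 3
Step 3: 0.3 mL + 1.2 mL = 1.5 mL total → factor 1.5/0.3 = 5
Step 4: 16-fold → factor 16
Step 5: 15-fold → factor 15
Overall dilution factor = 12.5 × 3 × 5 × 16 × 15 = 45000
Final = 1.00 M / 45000 = 2.222 × 10^-5 M = 0.0222 mM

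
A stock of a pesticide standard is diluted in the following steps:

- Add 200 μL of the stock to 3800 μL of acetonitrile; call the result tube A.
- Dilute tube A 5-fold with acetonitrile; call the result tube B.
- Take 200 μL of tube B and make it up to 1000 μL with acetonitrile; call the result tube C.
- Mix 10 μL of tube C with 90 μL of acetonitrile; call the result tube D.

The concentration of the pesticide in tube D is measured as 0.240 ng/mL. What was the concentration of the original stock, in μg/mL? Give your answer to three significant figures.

1.20 μg/mL

Step 1: 200 μL + 3800 μL = 4000 μL total → factor 4000/200 = 20
Step 2: 5-fold → factor 5
Step 3: 200 μL brought to 1000 μL → factor 1000/200 = 5
Step 4: 10 μL + 90 μL = 100 μL total → factor 100/10 = 10
Overall dilution factor = 20 × 5 × 5 × 10 = 5000
Stock = 0.240 ng/mL × 5000 = 1200 ng/mL = 1.20 μg/mL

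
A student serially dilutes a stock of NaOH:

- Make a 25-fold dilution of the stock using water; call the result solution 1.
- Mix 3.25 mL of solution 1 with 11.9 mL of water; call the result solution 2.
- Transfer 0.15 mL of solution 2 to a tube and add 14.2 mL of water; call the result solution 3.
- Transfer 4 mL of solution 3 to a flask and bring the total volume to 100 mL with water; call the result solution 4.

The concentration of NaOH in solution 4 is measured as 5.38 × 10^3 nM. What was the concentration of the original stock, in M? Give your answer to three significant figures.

1.50 M

Step 1: 25-fold → factor 25
Step 2: 3.25 mL + 11.9 mL = 15.15 mL total → factor 15.15/3.25 = 4.6615
Step 3: 0.15 mL + 14.2 mL = 14.35 mL total → factor 14.35/0.15 = 95.667
Step 4: 4 mL brought to 100 mL → factor 100/4 = 25
Overall dilution factor = 25 × 4.6615 × 95.667 × 25 = 2.7872 × 10^5
Stock = 5.38 × 10^3 nM × 2.7872 × 10^5 = 1.500 × 10^9 nM = 1.50 M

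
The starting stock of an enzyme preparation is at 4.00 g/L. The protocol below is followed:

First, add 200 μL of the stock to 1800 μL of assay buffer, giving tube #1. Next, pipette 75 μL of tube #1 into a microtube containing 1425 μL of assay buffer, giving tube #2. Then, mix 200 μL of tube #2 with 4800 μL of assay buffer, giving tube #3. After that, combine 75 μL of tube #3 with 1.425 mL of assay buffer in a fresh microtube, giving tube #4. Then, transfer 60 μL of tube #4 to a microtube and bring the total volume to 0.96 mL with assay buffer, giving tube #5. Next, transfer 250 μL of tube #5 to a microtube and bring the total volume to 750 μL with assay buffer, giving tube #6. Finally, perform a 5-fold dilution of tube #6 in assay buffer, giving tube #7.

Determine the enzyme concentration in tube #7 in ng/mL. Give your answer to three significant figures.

0.167 ng/mL

Step 1: 200 μL + 1800 μL = 2000 μL total → factor 2000/200 = 10
Step 2: 75 μL + 1425 μL = 1500 μL total → factor 1500/75 = 20
Step 3: 200 μL + 4800 μL = 5000 μL total → factor 5000/200 = 25
Step 4: 75 μL + 1.425 mL = 1500 μL total → factor 1500/75 = 20
Step 5: 60 μL brought to 0.96 mL → factor 960/60 = 16
Step 6: 250 μL brought to 750 μL → factor 750/250 = 3
Step 7: 5-fold → factor 5
Overall dilution factor = 10 × 20 × 25 × 20 × 16 × 3 × 5 = 2.4 × 10^7
Final = 4.00 g/L / 2.4 × 10^7 = 1.667 × 10^-7 g/L = 0.167 ng/mL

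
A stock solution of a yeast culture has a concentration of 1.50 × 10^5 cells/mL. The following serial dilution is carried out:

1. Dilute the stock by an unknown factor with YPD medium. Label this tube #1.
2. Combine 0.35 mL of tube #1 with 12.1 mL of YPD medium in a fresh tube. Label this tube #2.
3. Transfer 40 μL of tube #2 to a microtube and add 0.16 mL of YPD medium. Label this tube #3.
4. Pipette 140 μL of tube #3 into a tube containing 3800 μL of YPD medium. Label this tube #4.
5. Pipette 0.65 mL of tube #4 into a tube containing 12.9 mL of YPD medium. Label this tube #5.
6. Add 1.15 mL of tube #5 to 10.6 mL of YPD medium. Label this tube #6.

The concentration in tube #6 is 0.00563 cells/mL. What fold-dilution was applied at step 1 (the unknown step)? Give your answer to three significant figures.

Step 1: unknown factor x
Step 2: 0.35 mL + 12.1 mL = 12.45 mL total → factor 12.45/0.35 = 35.571
Step 3: 40 μL + 0.16 mL = 200 μL total → factor 200/40 = 5
Step 4: 140 μL + 3800 μL = 3940 μL total → factor 3940/140 = 28.143
Step 5: 0.65 mL + 12.9 mL = 13.55 mL total → factor 13.55/0.65 = 20.846
Step 6: 1.15 mL + 10.6 mL = 11.75 mL total → factor 11.75/1.15 = 10.217
Product of known-step factors = 1.0661 × 10^6
Overall factor = 1.50 × 10^5 cells/mL / (0.00563 cells/mL) = 2.6643 × 10^7
x = 2.6643 × 10^7 / 1.0661 × 10^6 = 25.0

25.0-fold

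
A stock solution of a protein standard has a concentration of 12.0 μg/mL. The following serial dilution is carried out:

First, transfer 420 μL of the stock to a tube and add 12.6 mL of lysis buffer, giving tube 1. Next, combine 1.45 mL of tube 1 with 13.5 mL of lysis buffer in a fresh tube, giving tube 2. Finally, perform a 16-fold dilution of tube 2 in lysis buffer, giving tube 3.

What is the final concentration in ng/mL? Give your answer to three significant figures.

Step 1: 420 μL + 12.6 mL = 13020 μL total → factor 13020/420 = 31
Step 2: 1.45 mL + 13.5 mL = 14.95 mL total → factor 14.95/1.45 = 10.31
Step 3: 16-fold → factor 16
Overall dilution factor = 31 × 10.31 × 16 = 5113.9
Final = 12.0 μg/mL / 5113.9 = 0.002347 μg/mL = 2.35 ng/mL

2.35 ng/mL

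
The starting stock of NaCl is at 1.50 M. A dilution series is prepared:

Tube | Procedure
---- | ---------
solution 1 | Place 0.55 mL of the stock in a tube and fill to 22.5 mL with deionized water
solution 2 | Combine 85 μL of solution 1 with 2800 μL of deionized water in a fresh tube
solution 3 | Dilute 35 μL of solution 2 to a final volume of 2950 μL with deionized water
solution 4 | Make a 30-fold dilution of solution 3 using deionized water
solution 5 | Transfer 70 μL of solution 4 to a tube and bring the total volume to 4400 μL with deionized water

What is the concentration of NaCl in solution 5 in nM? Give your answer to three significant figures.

Step 1: 0.55 mL brought to 22.5 mL → factor 22.5/0.55 = 40.909
Step 2: 85 μL + 2800 μL = 2885 μL total → factor 2885/85 = 33.941
Step 3: 35 μL brought to 2950 μL → factor 2950/35 = 84.286
Step 4: 30-fold → factor 30
Step 5: 70 μL brought to 4400 μL → factor 4400/70 = 62.857
Overall dilution factor = 40.909 × 33.941 × 84.286 × 30 × 62.857 = 2.2069 × 10^8
Final = 1.50 M / 2.2069 × 10^8 = 6.797 × 10^-9 M = 6.80 nM

6.80 nM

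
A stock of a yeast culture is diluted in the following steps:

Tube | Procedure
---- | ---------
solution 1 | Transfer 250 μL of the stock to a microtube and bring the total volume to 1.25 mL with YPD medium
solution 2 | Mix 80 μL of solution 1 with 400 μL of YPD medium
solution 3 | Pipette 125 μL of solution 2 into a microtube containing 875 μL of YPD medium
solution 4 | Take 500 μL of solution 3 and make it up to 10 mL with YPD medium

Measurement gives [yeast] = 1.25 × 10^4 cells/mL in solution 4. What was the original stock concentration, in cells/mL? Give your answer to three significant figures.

6.00 × 10^7 cells/mL

Step 1: 250 μL brought to 1.25 mL → factor 1250/250 = 5
Step 2: 80 μL + 400 μL = 480 μL total → factor 480/80 = 6
Step 3: 125 μL + 875 μL = 1000 μL total → factor 1000/125 = 8
Step 4: 500 μL brought to 10 mL → factor 10000/500 = 20
Overall dilution factor = 5 × 6 × 8 × 20 = 4800
Stock = 1.25 × 10^4 cells/mL × 4800 = 6.00 × 10^7 cells/mL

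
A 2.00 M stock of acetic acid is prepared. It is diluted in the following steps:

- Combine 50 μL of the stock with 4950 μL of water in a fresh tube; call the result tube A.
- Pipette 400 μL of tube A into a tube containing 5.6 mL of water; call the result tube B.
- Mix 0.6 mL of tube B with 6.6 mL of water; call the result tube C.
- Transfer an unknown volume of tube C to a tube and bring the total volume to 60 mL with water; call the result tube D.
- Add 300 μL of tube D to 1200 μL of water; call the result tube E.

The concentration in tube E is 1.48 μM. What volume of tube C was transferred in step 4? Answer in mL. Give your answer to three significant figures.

4.00 mL

Step 1: 50 μL + 4950 μL = 5000 μL total → factor 5000/50 = 100
Step 2: 400 μL + 5.6 mL = 6000 μL total → factor 6000/400 = 15
Step 3: 0.6 mL + 6.6 mL = 7.2 mL total → factor 7.2/0.6 = 12
Step 4: v brought to 60 mL → factor = 60 mL/v
Step 5: 300 μL + 1200 μL = 1500 μL total → factor 1500/300 = 5
Product of known-step factors = 90000
Overall factor = 2.00 M / (1.48 μM) = 1.3514 × 10^6
Step-4 factor = 1.3514 × 10^6 / 90000 = 15.015
v = 60 mL / 15.015 = 4.00 mL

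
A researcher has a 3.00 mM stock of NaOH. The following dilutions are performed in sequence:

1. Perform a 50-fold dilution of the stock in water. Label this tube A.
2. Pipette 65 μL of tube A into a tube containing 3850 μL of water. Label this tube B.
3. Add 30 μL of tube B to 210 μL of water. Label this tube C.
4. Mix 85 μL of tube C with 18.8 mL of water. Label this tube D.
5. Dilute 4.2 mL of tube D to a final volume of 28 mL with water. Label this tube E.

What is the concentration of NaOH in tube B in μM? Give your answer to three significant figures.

Step 1: 50-fold → factor 50
Step 2: 65 μL + 3850 μL = 3915 μL total → factor 3915/65 = 60.231
Dilution factor through tube B = 50 × 60.231 = 3011.5
[tube B] = 3.00 mM / 3011.5 = 0.0009962 mM = 0.996 μM

0.996 μM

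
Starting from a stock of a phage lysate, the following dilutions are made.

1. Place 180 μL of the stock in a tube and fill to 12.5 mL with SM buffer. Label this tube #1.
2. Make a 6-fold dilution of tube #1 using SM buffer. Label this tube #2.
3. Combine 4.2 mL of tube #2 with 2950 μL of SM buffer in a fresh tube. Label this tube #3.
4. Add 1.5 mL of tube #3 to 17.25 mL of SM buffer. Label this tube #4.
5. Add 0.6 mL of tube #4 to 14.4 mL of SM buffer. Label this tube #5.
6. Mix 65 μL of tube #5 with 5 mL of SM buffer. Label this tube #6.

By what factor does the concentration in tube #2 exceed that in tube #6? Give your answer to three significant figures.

Step 1: 180 μL brought to 12.5 mL → factor 12500/180 = 69.444
Step 2: 6-fold → factor 6
Step 3: 4.2 mL + 2950 μL = 7.15 mL total → factor 7.15/4.2 = 1.7024
Step 4: 1.5 mL + 17.25 mL = 18.75 mL total → factor 18.75/1.5 = 12.5
Step 5: 0.6 mL + 14.4 mL = 15 mL total → factor 15/0.6 = 25
Step 6: 65 μL + 5 mL = 5065 μL total → factor 5065/65 = 77.923
Dilution factor to tube #2 = 416.67; to tube #6 = 1.7273 × 10^7
[tube #2]/[tube #6] = (factor to tube #6)/(factor to tube #2) = 1.7273 × 10^7/416.67 = 4.15 × 10^4

4.15 × 10^4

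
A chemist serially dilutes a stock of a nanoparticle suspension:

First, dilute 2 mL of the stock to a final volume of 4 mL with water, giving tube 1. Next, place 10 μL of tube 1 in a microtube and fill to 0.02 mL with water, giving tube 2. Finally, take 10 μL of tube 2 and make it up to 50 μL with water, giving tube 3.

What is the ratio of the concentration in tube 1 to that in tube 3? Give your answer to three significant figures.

10.0

Step 1: 2 mL brought to 4 mL → factor 4/2 = 2
Step 2: 10 μL brought to 0.02 mL → factor 20/10 = 2
Step 3: 10 μL brought to 50 μL → factor 50/10 = 5
Dilution factor to tube 1 = 2; to tube 3 = 20
[tube 1]/[tube 3] = (factor to tube 3)/(factor to tube 1) = 20/2 = 10.0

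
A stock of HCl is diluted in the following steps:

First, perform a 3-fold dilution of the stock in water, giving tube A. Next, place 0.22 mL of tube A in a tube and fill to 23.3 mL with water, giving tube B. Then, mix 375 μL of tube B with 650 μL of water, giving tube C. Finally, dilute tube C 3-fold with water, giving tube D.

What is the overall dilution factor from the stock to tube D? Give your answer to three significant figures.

Step 1: 3-fold → factor 3
Step 2: 0.22 mL brought to 23.3 mL → factor 23.3/0.22 = 105.91
Step 3: 375 μL + 650 μL = 1025 μL total → factor 1025/375 = 2.7333
Step 4: 3-fold → factor 3
Overall dilution factor = 3 × 105.91 × 2.7333 × 3 = 2605.4

2.61 × 10^3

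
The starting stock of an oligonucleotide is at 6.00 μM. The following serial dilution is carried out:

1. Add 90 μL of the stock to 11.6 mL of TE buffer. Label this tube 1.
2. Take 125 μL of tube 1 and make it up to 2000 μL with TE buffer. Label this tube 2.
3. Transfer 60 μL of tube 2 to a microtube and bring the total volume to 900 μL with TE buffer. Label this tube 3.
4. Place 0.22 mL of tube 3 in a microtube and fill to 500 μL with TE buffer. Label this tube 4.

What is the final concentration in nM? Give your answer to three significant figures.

0.0847 nM

Step 1: 90 μL + 11.6 mL = 11690 μL total → factor 11690/90 = 129.89
Step 2: 125 μL brought to 2000 μL → factor 2000/125 = 16
Step 3: 60 μL brought to 900 μL → factor 900/60 = 15
Step 4: 0.22 mL brought to 500 μL → factor 0.5/0.22 = 2.2727
Overall dilution factor = 129.89 × 16 × 15 × 2.2727 = 70848
Final = 6.00 μM / 70848 = 8.469 × 10^-5 μM = 0.0847 nM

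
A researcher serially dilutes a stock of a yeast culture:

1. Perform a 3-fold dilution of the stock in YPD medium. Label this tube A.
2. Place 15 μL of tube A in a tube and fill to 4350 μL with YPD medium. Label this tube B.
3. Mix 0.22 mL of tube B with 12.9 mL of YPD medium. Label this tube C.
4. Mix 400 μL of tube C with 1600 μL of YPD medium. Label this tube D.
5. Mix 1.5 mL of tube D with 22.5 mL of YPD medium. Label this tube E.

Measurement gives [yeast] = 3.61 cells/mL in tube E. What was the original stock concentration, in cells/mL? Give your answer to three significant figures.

1.50 × 10^7 cells/mL

Step 1: 3-fold → factor 3
Step 2: 15 μL brought to 4350 μL → factor 4350/15 = 290
Step 3: 0.22 mL + 12.9 mL = 13.12 mL total → factor 13.12/0.22 = 59.636
Step 4: 400 μL + 1600 μL = 2000 μL total → factor 2000/400 = 5
Step 5: 1.5 mL + 22.5 mL = 24 mL total → factor 24/1.5 = 16
Overall dilution factor = 3 × 290 × 59.636 × 5 × 16 = 4.1507 × 10^6
Stock = 3.61 cells/mL × 4.1507 × 10^6 = 1.50 × 10^7 cells/mL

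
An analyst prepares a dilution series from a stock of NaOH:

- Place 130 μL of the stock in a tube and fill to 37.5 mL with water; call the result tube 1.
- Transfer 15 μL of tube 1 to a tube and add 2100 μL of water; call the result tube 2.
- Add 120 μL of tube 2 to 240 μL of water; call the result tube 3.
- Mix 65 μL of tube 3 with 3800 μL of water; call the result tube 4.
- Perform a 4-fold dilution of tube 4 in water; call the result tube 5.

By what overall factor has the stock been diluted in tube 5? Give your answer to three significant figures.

Step 1: 130 μL brought to 37.5 mL → factor 37500/130 = 288.46
Step 2: 15 μL + 2100 μL = 2115 μL total → factor 2115/15 = 141
Step 3: 120 μL + 240 μL = 360 μL total → factor 360/120 = 3
Step 4: 65 μL + 3800 μL = 3865 μL total → factor 3865/65 = 59.462
Step 5: 4-fold → factor 4
Overall dilution factor = 288.46 × 141 × 3 × 59.462 × 4 = 2.9022 × 10^7

2.90 × 10^7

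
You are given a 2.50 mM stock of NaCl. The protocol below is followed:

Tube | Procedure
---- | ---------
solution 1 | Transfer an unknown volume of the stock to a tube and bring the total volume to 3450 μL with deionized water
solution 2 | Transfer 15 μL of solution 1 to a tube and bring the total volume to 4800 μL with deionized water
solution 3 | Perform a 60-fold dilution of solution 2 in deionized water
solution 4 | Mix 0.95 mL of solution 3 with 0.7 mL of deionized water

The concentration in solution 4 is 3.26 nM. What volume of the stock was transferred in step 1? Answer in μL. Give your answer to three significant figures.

150 μL

Step 1: v brought to 3450 μL → factor = 3450 μL/v
Step 2: 15 μL brought to 4800 μL → factor 4800/15 = 320
Step 3: 60-fold → factor 60
Step 4: 0.95 mL + 0.7 mL = 1.65 mL total → factor 1.65/0.95 = 1.7368
Product of known-step factors = 33347
Overall factor = 2.50 mM / (3.26 nM) = 7.6687 × 10^5
Step-1 factor = 7.6687 × 10^5 / 33347 = 22.996
v = 3450 μL / 22.996 = 150 μL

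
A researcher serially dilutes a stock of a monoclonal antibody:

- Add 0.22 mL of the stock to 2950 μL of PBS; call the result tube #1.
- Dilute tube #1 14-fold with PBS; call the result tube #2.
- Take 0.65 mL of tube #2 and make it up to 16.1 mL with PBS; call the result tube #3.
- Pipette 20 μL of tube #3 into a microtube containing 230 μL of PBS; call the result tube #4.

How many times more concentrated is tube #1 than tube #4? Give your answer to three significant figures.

Step 1: 0.22 mL + 2950 μL = 3.17 mL total → factor 3.17/0.22 = 14.409
Step 2: 14-fold → factor 14
Step 3: 0.65 mL brought to 16.1 mL → factor 16.1/0.65 = 24.769
Step 4: 20 μL + 230 μL = 250 μL total → factor 250/20 = 12.5
Dilution factor to tube #1 = 14.409; to tube #4 = 62458
[tube #1]/[tube #4] = (factor to tube #4)/(factor to tube #1) = 62458/14.409 = 4.33 × 10^3

4.33 × 10^3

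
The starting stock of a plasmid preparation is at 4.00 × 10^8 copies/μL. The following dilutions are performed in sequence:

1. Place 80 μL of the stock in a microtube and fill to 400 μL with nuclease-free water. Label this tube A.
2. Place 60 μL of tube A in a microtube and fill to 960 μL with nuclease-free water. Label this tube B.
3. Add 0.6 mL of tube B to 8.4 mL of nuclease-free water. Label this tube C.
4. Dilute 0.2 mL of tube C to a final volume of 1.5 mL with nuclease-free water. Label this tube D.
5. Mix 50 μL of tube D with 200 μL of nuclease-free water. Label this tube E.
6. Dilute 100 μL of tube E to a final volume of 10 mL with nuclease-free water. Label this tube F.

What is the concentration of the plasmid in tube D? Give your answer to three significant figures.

4.44 × 10^4 copies/μL

Step 1: 80 μL brought to 400 μL → factor 400/80 = 5
Step 2: 60 μL brought to 960 μL → factor 960/60 = 16
Step 3: 0.6 mL + 8.4 mL = 9 mL total → factor 9/0.6 = 15
Step 4: 0.2 mL brought to 1.5 mL → factor 1.5/0.2 = 7.5
Dilution factor through tube D = 5 × 16 × 15 × 7.5 = 9000
[tube D] = 4.00 × 10^8 copies/μL / 9000 = 4.44 × 10^4 copies/μL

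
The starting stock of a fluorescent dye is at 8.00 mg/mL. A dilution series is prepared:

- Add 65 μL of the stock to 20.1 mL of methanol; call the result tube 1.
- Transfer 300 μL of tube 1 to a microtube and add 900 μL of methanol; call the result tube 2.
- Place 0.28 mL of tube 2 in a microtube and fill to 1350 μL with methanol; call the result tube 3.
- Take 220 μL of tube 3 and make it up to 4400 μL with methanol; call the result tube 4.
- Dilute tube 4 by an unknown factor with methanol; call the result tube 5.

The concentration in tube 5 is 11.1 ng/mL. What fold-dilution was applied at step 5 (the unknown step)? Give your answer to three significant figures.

Step 1: 65 μL + 20.1 mL = 20165 μL total → factor 20165/65 = 310.23
Step 2: 300 μL + 900 μL = 1200 μL total → factor 1200/300 = 4
Step 3: 0.28 mL brought to 1350 μL → factor 1.35/0.28 = 4.8214
Step 4: 220 μL brought to 4400 μL → factor 4400/220 = 20
Step 5: unknown factor x
Product of known-step factors = 1.1966 × 10^5
Overall factor = 8.00 mg/mL / (11.1 ng/mL) = 7.2072 × 10^5
x = 7.2072 × 10^5 / 1.1966 × 10^5 = 6.02

6.02-fold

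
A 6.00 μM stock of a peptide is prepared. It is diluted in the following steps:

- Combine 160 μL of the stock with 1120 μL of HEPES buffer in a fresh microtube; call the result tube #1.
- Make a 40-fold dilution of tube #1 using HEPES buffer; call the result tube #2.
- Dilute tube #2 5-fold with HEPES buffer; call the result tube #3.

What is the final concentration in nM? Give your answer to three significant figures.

Step 1: 160 μL + 1120 μL = 1280 μL total → factor 1280/160 = 8
Step 2: 40-fold → factor 40
Step 3: 5-fold → factor 5
Overall dilution factor = 8 × 40 × 5 = 1600
Final = 6.00 μM / 1600 = 0.003750 μM = 3.75 nM

3.75 nM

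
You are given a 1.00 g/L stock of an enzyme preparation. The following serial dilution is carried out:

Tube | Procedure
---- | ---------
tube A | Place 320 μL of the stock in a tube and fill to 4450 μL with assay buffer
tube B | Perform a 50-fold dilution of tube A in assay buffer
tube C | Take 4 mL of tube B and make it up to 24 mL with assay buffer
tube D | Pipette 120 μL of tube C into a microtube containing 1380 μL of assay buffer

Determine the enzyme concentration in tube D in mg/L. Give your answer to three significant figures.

0.0192 mg/L

Step 1: 320 μL brought to 4450 μL → factor 4450/320 = 13.906
Step 2: 50-fold → factor 50
Step 3: 4 mL brought to 24 mL → factor 24/4 = 6
Step 4: 120 μL + 1380 μL = 1500 μL total → factor 1500/120 = 12.5
Overall dilution factor = 13.906 × 50 × 6 × 12.5 = 52148
Final = 1.00 g/L / 52148 = 1.918 × 10^-5 g/L = 0.0192 mg/L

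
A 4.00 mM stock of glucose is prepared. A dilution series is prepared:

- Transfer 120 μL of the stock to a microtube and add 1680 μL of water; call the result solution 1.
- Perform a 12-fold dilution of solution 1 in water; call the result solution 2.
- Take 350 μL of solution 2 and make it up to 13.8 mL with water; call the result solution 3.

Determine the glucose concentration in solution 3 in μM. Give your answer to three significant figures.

Step 1: 120 μL + 1680 μL = 1800 μL total → factor 1800/120 = 15
Step 2: 12-fold → factor 12
Step 3: 350 μL brought to 13.8 mL → factor 13800/350 = 39.429
Overall dilution factor = 15 × 12 × 39.429 = 7097.1
Final = 4.00 mM / 7097.1 = 0.0005636 mM = 0.564 μM

0.564 μM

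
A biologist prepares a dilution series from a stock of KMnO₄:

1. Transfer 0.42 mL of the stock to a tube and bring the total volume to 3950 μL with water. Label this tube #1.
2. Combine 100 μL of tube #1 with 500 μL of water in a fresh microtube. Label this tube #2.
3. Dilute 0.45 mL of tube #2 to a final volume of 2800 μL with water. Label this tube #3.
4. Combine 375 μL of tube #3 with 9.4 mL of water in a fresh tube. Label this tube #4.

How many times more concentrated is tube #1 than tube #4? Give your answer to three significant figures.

Step 1: 0.42 mL brought to 3950 μL → factor 3.95/0.42 = 9.4048
Step 2: 100 μL + 500 μL = 600 μL total → factor 600/100 = 6
Step 3: 0.45 mL brought to 2800 μL → factor 2.8/0.45 = 6.2222
Step 4: 375 μL + 9.4 mL = 9775 μL total → factor 9775/375 = 26.067
Dilution factor to tube #1 = 9.4048; to tube #4 = 9152.3
[tube #1]/[tube #4] = (factor to tube #4)/(factor to tube #1) = 9152.3/9.4048 = 973

973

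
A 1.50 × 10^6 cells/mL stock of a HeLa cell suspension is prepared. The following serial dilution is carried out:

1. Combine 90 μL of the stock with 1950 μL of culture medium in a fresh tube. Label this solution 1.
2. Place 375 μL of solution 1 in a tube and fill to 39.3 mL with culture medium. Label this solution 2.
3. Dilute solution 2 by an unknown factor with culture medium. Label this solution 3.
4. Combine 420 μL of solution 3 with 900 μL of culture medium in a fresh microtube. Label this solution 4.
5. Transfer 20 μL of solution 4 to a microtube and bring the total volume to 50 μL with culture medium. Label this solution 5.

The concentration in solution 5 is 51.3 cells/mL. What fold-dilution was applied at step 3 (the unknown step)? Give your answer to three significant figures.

Step 1: 90 μL + 1950 μL = 2040 μL total → factor 2040/90 = 22.667
Step 2: 375 μL brought to 39.3 mL → factor 39300/375 = 104.8
Step 3: unknown factor x
Step 4: 420 μL + 900 μL = 1320 μL total → factor 1320/420 = 3.1429
Step 5: 20 μL brought to 50 μL → factor 50/20 = 2.5
Product of known-step factors = 18664
Overall factor = 1.50 × 10^6 cells/mL / (51.3 cells/mL) = 29240
x = 29240 / 18664 = 1.57

1.57-fold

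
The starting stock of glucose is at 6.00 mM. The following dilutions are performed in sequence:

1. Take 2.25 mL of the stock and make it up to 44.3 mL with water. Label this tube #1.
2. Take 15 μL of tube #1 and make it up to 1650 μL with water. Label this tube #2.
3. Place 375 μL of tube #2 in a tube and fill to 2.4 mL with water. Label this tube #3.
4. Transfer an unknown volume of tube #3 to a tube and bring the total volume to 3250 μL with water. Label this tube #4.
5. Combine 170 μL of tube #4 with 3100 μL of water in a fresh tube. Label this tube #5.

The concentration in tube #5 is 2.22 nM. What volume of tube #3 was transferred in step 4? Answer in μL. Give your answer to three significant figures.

321 μL

Step 1: 2.25 mL brought to 44.3 mL → factor 44.3/2.25 = 19.689
Step 2: 15 μL brought to 1650 μL → factor 1650/15 = 110
Step 3: 375 μL brought to 2.4 mL → factor 2400/375 = 6.4
Step 4: v brought to 3250 μL → factor = 3250 μL/v
Step 5: 170 μL + 3100 μL = 3270 μL total → factor 3270/170 = 19.235
Product of known-step factors = 2.6662 × 10^5
Overall factor = 6.00 mM / (2.22 nM) = 2.7027 × 10^6
Step-4 factor = 2.7027 × 10^6 / 2.6662 × 10^5 = 10.137
v = 3250 μL / 10.137 = 321 μL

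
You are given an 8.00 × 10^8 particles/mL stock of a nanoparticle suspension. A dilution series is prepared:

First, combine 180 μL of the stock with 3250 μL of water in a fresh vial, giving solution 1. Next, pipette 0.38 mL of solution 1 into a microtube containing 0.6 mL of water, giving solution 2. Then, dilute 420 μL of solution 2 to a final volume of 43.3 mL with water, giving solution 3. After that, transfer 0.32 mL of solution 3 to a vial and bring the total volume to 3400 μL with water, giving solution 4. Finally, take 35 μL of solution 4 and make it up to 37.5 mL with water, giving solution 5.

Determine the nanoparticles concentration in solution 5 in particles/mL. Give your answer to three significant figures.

13.9 particles/mL

Step 1: 180 μL + 3250 μL = 3430 μL total → factor 3430/180 = 19.056
Step 2: 0.38 mL + 0.6 mL = 0.98 mL total → factor 0.98/0.38 = 2.5789
Step 3: 420 μL brought to 43.3 mL → factor 43300/420 = 103.1
Step 4: 0.32 mL brought to 3400 μL → factor 3.4/0.32 = 10.625
Step 5: 35 μL brought to 37.5 mL → factor 37500/35 = 1071.4
Overall dilution factor = 19.056 × 2.5789 × 103.1 × 10.625 × 1071.4 = 5.7676 × 10^7
Final = 8.00 × 10^8 particles/mL / 5.7676 × 10^7 = 13.9 particles/mL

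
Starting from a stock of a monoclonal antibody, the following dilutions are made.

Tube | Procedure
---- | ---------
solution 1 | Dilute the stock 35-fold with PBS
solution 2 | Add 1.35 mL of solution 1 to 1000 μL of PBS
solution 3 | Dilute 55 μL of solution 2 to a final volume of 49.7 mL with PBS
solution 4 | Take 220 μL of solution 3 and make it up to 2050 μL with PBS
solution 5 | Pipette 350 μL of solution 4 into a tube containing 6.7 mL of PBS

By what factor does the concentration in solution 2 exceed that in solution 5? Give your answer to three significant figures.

1.70 × 10^5

Step 1: 35-fold → factor 35
Step 2: 1.35 mL + 1000 μL = 2.35 mL total → factor 2.35/1.35 = 1.7407
Step 3: 55 μL brought to 49.7 mL → factor 49700/55 = 903.64
Step 4: 220 μL brought to 2050 μL → factor 2050/220 = 9.3182
Step 5: 350 μL + 6.7 mL = 7050 μL total → factor 7050/350 = 20.143
Dilution factor to solution 2 = 60.926; to solution 5 = 1.0334 × 10^7
[solution 2]/[solution 5] = (factor to solution 5)/(factor to solution 2) = 1.0334 × 10^7/60.926 = 1.70 × 10^5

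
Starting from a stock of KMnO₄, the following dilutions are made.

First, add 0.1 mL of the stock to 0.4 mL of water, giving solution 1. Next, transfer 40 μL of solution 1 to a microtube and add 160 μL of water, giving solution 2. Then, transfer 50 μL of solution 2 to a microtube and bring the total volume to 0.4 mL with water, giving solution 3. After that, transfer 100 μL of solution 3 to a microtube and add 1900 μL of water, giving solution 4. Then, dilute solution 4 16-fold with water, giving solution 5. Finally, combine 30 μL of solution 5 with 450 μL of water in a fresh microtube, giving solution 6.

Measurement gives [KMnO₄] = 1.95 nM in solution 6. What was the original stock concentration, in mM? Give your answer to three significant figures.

2.00 mM

Step 1: 0.1 mL + 0.4 mL = 0.5 mL total → factor 0.5/0.1 = 5
Step 2: 40 μL + 160 μL = 200 μL total → factor 200/40 = 5
Step 3: 50 μL brought to 0.4 mL → factor 400/50 = 8
Step 4: 100 μL + 1900 μL = 2000 μL total → factor 2000/100 = 20
Step 5: 16-fold → factor 16
Step 6: 30 μL + 450 μL = 480 μL total → factor 480/30 = 16
Overall dilution factor = 5 × 5 × 8 × 20 × 16 × 16 = 1.024 × 10^6
Stock = 1.95 nM × 1.024 × 10^6 = 1.997 × 10^6 nM = 2.00 mM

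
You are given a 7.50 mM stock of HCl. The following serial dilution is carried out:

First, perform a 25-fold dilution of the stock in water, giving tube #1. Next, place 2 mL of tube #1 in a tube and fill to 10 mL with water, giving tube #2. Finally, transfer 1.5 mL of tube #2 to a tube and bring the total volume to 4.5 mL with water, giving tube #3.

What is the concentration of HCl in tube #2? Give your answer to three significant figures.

0.0600 mM

Step 1: 25-fold → factor 25
Step 2: 2 mL brought to 10 mL → factor 10/2 = 5
Dilution factor through tube #2 = 25 × 5 = 125
[tube #2] = 7.50 mM / 125 = 0.0600 mM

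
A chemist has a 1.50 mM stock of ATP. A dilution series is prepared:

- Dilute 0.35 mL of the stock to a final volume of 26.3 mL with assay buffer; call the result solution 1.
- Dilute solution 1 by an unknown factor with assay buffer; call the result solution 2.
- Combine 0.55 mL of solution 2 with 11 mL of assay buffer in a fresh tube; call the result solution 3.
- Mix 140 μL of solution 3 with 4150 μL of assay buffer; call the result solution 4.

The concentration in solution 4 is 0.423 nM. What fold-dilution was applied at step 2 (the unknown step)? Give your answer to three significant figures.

Step 1: 0.35 mL brought to 26.3 mL → factor 26.3/0.35 = 75.143
Step 2: unknown factor x
Step 3: 0.55 mL + 11 mL = 11.55 mL total → factor 11.55/0.55 = 21
Step 4: 140 μL + 4150 μL = 4290 μL total → factor 4290/140 = 30.643
Product of known-step factors = 48354
Overall factor = 1.50 mM / (0.423 nM) = 3.5461 × 10^6
x = 3.5461 × 10^6 / 48354 = 73.3

73.3-fold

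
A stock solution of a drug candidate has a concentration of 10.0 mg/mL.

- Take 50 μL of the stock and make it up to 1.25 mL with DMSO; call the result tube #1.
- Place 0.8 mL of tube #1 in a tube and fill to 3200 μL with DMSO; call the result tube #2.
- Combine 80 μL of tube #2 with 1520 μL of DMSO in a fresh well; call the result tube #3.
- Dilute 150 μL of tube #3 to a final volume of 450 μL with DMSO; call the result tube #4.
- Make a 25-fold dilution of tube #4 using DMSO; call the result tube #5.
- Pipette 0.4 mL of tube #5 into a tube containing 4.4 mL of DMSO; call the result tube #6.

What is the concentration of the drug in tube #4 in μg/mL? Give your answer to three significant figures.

1.67 μg/mL

Step 1: 50 μL brought to 1.25 mL → factor 1250/50 = 25
Step 2: 0.8 mL brought to 3200 μL → factor 3.2/0.8 = 4
Step 3: 80 μL + 1520 μL = 1600 μL total → factor 1600/80 = 20
Step 4: 150 μL brought to 450 μL → factor 450/150 = 3
Dilution factor through tube #4 = 25 × 4 × 20 × 3 = 6000
[tube #4] = 10.0 mg/mL / 6000 = 0.001667 mg/mL = 1.67 μg/mL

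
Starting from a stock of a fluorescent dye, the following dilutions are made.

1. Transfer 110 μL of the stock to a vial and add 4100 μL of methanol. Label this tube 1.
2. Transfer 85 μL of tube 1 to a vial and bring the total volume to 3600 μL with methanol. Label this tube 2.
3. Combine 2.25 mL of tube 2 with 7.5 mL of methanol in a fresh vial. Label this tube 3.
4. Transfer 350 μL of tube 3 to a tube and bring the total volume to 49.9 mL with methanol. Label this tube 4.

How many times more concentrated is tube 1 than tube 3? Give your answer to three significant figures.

184

Step 1: 110 μL + 4100 μL = 4210 μL total → factor 4210/110 = 38.273
Step 2: 85 μL brought to 3600 μL → factor 3600/85 = 42.353
Step 3: 2.25 mL + 7.5 mL = 9.75 mL total → factor 9.75/2.25 = 4.3333
Dilution factor to tube 1 = 38.273; to tube 3 = 7024.2
[tube 1]/[tube 3] = (factor to tube 3)/(factor to tube 1) = 7024.2/38.273 = 184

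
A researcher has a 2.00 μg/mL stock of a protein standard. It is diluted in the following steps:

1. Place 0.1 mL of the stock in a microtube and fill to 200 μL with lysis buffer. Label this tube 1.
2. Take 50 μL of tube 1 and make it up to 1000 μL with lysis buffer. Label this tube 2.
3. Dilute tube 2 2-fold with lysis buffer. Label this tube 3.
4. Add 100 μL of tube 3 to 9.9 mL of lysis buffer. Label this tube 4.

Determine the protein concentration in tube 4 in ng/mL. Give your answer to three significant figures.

0.250 ng/mL

Step 1: 0.1 mL brought to 200 μL → factor 0.2/0.1 = 2
Step 2: 50 μL brought to 1000 μL → factor 1000/50 = 20
Step 3: 2-fold → factor 2
Step 4: 100 μL + 9.9 mL = 10000 μL total → factor 10000/100 = 100
Overall dilution factor = 2 × 20 × 2 × 100 = 8000
Final = 2.00 μg/mL / 8000 = 0.0002500 μg/mL = 0.250 ng/mL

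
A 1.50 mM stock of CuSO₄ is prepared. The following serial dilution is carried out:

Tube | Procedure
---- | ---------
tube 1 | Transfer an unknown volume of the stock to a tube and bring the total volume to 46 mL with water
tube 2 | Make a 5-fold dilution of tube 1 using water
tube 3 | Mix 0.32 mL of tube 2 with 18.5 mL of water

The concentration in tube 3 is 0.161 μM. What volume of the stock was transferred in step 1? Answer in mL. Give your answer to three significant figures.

Step 1: v brought to 46 mL → factor = 46 mL/v
Step 2: 5-fold → factor 5
Step 3: 0.32 mL + 18.5 mL = 18.82 mL total → factor 18.82/0.32 = 58.812
Product of known-step factors = 294.06
Overall factor = 1.50 mM / (0.161 μM) = 9316.8
Step-1 factor = 9316.8 / 294.06 = 31.683
v = 46 mL / 31.683 = 1.45 mL

1.45 mL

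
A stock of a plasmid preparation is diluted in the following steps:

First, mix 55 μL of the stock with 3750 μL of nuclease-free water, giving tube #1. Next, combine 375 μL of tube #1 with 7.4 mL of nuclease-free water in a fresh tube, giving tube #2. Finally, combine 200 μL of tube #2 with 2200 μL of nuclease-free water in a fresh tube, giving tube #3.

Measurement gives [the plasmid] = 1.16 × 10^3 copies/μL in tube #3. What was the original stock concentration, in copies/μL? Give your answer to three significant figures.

Step 1: 55 μL + 3750 μL = 3805 μL total → factor 3805/55 = 69.182
Step 2: 375 μL + 7.4 mL = 7775 μL total → factor 7775/375 = 20.733
Step 3: 200 μL + 2200 μL = 2400 μL total → factor 2400/200 = 12
Overall dilution factor = 69.182 × 20.733 × 12 = 17212
Stock = 1.16 × 10^3 copies/μL × 17212 = 2.00 × 10^7 copies/μL

2.00 × 10^7 copies/μL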